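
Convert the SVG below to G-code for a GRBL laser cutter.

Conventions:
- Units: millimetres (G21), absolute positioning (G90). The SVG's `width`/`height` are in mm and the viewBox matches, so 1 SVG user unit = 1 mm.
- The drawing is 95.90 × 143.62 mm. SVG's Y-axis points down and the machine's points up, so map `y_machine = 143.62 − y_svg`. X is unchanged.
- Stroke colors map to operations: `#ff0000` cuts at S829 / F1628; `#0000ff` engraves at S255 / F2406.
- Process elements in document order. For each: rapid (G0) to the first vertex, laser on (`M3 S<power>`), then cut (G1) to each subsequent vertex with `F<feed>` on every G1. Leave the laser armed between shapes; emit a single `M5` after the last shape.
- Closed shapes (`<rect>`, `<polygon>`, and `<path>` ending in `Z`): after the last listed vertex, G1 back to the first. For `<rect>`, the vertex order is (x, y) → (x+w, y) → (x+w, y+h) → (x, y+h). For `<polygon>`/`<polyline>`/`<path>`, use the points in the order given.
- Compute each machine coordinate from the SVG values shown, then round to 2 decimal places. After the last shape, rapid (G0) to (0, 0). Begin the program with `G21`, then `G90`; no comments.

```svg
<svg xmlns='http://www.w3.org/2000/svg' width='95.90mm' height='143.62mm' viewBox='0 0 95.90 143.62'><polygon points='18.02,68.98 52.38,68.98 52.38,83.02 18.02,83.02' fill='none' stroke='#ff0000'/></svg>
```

Since the viewBox matches the mm dimensions, user units are millimetres directly. The only transform is the Y-flip y_m = 143.62 − y_svg.

Shape 1 is a rectangle drawn with `<polygon>`. Its stroke #ff0000 means cut at S829, F1628. After flipping Y the toolpath is (18.02,74.64) → (52.38,74.64) → (52.38,60.60) → (18.02,60.60) → (18.02,74.64), returning to the start.

G21
G90
G0 X18.02 Y74.64
M3 S829
G1 X52.38 Y74.64 F1628
G1 X52.38 Y60.60 F1628
G1 X18.02 Y60.60 F1628
G1 X18.02 Y74.64 F1628
M5
G0 X0.00 Y0.00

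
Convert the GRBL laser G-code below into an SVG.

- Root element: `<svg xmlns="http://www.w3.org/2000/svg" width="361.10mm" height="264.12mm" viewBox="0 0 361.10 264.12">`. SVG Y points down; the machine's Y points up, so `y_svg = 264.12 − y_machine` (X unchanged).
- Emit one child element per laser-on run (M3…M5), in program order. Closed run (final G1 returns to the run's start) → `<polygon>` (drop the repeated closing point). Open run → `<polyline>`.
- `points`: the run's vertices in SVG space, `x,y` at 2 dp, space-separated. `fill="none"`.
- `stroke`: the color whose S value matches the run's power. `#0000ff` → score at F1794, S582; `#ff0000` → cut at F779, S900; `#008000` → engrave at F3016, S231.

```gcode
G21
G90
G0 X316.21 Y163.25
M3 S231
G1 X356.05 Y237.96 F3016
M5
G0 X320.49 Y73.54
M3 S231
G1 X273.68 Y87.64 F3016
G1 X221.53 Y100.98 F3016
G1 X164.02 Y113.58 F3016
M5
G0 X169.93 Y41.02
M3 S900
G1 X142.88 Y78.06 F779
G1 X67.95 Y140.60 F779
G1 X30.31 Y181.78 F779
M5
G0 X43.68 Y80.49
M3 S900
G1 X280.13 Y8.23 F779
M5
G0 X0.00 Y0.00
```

y_svg = 264.12 − y_m.

[1] S231→`#008000` (engrave); open run; points: 316.21,100.87 356.05,26.16

[2] S231→`#008000` (engrave); open run; points: 320.49,190.58 273.68,176.48 221.53,163.14 164.02,150.54

[3] S900→`#ff0000` (cut); open run; points: 169.93,223.10 142.88,186.06 67.95,123.52 30.31,82.34

[4] S900→`#ff0000` (cut); open run; points: 43.68,183.63 280.13,255.89

<svg xmlns="http://www.w3.org/2000/svg" width="361.10mm" height="264.12mm" viewBox="0 0 361.10 264.12">
  <polyline points="316.21,100.87 356.05,26.16" fill="none" stroke="#008000"/>
  <polyline points="320.49,190.58 273.68,176.48 221.53,163.14 164.02,150.54" fill="none" stroke="#008000"/>
  <polyline points="169.93,223.10 142.88,186.06 67.95,123.52 30.31,82.34" fill="none" stroke="#ff0000"/>
  <polyline points="43.68,183.63 280.13,255.89" fill="none" stroke="#ff0000"/>
</svg>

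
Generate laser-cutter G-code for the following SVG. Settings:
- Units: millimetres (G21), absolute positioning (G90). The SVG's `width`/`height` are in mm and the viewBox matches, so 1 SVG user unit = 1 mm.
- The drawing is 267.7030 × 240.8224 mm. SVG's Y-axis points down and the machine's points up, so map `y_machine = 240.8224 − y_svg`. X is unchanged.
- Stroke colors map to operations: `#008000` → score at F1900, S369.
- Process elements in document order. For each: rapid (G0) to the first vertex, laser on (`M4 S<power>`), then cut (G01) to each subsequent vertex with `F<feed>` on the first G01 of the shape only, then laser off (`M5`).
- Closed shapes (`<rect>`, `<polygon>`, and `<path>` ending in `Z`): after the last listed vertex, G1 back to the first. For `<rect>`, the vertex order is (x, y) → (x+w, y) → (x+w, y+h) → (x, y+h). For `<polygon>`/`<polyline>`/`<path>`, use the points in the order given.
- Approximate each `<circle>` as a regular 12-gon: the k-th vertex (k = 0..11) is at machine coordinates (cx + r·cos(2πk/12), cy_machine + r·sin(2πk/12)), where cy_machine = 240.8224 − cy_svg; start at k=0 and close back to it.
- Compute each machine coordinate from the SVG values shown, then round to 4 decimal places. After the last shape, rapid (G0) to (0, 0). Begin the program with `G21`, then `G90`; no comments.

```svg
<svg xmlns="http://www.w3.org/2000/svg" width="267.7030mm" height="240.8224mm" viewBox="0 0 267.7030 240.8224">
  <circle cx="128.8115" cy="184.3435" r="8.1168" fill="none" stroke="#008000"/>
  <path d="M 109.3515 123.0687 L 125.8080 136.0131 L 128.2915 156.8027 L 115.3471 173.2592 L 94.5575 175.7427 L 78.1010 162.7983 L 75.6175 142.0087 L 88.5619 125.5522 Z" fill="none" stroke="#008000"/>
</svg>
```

G21
G90
G0 X136.9283 Y56.4789
M4 S369
G01 X135.8409 Y60.5373 F1900
G01 X132.8699 Y63.5083
G01 X128.8115 Y64.5957
G01 X124.7531 Y63.5083
G01 X121.7821 Y60.5373
G01 X120.6947 Y56.4789
G01 X121.7821 Y52.4205
G01 X124.7531 Y49.4495
G01 X128.8115 Y48.3621
G01 X132.8699 Y49.4495
G01 X135.8409 Y52.4205
G01 X136.9283 Y56.4789
M5
G0 X109.3515 Y117.7537
M4 S369
G01 X125.8080 Y104.8093 F1900
G01 X128.2915 Y84.0197
G01 X115.3471 Y67.5632
G01 X94.5575 Y65.0797
G01 X78.1010 Y78.0241
G01 X75.6175 Y98.8137
G01 X88.5619 Y115.2702
G01 X109.3515 Y117.7537
M5
G0 X0.0000 Y0.0000

1 u = 1 mm; y_m = 240.8224 − y.

[1] `<circle>` circle, #008000→score S369 F1900: (136.9283,56.4789) → (135.8409,60.5373) → (132.8699,63.5083) → (128.8115,64.5957) → (124.7531,63.5083) → (121.7821,60.5373) → (120.6947,56.4789) → (121.7821,52.4205) → (124.7531,49.4495) → (128.8115,48.3621) → (132.8699,49.4495) → (135.8409,52.4205) → (136.9283,56.4789) (closed)

[2] `<path>` regular polygon, #008000→score S369 F1900: (109.3515,117.7537) → (125.8080,104.8093) → (128.2915,84.0197) → (115.3471,67.5632) → (94.5575,65.0797) → (78.1010,78.0241) → (75.6175,98.8137) → (88.5619,115.2702) → (109.3515,117.7537) (closed)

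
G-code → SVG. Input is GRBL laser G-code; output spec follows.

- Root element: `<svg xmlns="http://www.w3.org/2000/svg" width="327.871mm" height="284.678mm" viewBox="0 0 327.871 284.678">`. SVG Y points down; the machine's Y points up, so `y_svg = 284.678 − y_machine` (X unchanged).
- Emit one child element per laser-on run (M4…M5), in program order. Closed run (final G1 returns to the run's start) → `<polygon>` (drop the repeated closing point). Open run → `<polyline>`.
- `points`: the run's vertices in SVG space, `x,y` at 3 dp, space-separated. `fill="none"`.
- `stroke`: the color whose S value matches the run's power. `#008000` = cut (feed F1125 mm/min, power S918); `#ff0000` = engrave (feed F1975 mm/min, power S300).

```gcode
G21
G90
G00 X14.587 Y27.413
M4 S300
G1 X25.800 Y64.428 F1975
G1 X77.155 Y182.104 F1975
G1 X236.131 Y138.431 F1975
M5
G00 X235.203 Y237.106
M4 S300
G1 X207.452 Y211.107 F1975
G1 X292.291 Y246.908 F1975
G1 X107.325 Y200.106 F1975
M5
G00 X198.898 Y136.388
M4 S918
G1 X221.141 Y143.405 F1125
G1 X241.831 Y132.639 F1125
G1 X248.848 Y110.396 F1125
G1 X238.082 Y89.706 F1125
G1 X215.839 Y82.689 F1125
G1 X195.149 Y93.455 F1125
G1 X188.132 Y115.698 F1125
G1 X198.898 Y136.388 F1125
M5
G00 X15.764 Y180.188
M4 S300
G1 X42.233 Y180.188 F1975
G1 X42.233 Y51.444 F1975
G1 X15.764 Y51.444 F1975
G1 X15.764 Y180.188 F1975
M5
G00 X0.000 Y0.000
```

<svg xmlns="http://www.w3.org/2000/svg" width="327.871mm" height="284.678mm" viewBox="0 0 327.871 284.678">
  <polyline points="14.587,257.265 25.800,220.250 77.155,102.574 236.131,146.247" fill="none" stroke="#ff0000"/>
  <polyline points="235.203,47.572 207.452,73.571 292.291,37.770 107.325,84.572" fill="none" stroke="#ff0000"/>
  <polygon points="198.898,148.290 221.141,141.273 241.831,152.039 248.848,174.282 238.082,194.972 215.839,201.989 195.149,191.223 188.132,168.980" fill="none" stroke="#008000"/>
  <polygon points="15.764,104.490 42.233,104.490 42.233,233.234 15.764,233.234" fill="none" stroke="#ff0000"/>
</svg>

Each laser-on run becomes one SVG element. Flip Y back into SVG space with y_svg = 284.678 − y_machine.

Run 1: the run's S300 means `#ff0000` (engrave). The run is open, so emit a `<polyline>` with points (Y-flipped): 14.587,257.265 25.800,220.250 77.155,102.574 236.131,146.247.

Run 2: power S300 maps to stroke `#ff0000` (engrave). The run is open, so emit a `<polyline>` with points (Y-flipped): 235.203,47.572 207.452,73.571 292.291,37.770 107.325,84.572.

Run 3: the run's S918 means `#008000` (cut). The run returns to its start, so emit a `<polygon>` with points (Y-flipped): 198.898,148.290 221.141,141.273 241.831,152.039 248.848,174.282 238.082,194.972 215.839,201.989 195.149,191.223 188.132,168.980.

Run 4: the run's S300 means `#ff0000` (engrave). The run returns to its start, so emit a `<polygon>` with points (Y-flipped): 15.764,104.490 42.233,104.490 42.233,233.234 15.764,233.234.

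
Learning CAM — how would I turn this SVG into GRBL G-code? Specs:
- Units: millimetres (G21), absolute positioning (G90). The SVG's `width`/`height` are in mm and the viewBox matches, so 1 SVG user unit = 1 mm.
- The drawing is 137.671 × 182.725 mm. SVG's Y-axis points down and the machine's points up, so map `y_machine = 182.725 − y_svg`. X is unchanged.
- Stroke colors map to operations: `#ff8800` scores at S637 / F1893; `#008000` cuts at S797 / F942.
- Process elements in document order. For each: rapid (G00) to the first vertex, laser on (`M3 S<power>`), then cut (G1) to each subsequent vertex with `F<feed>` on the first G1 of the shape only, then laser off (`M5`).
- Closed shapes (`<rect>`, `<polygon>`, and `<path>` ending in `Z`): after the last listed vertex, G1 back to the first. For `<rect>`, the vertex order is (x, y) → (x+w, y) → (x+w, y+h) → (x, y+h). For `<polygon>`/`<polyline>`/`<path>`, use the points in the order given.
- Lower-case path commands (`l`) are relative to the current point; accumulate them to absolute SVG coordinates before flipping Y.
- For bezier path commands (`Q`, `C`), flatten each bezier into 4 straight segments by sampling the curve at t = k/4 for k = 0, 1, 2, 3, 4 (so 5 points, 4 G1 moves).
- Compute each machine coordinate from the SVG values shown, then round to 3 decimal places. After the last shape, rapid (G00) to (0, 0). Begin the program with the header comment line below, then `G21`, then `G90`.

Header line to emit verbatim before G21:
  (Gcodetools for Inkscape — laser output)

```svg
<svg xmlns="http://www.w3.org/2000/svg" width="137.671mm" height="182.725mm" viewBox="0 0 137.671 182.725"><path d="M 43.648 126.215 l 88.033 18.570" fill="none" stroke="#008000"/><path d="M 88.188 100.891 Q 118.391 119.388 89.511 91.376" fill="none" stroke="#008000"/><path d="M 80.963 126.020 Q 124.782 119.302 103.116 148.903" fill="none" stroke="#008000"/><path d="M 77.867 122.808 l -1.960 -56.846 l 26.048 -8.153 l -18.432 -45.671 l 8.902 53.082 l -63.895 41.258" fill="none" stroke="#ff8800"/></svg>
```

(Gcodetools for Inkscape — laser output)
G21
G90
G00 X43.648 Y56.510
M3 S797
G1 X131.681 Y37.940 F942
M5
G00 X88.188 Y81.834
M3 S797
G1 X99.597 Y75.492 F942
G1 X103.620 Y74.964
G1 X100.258 Y80.250
G1 X89.511 Y91.349
M5
G00 X80.963 Y56.705
M3 S797
G1 X98.780 Y57.794 F942
G1 X108.411 Y54.343
G1 X109.856 Y46.353
G1 X103.116 Y33.822
M5
G00 X77.867 Y59.917
M3 S637
G1 X75.907 Y116.763 F1893
G1 X101.955 Y124.916
G1 X83.523 Y170.587
G1 X92.425 Y117.505
G1 X28.530 Y76.247
M5
G00 X0.000 Y0.000

Since the viewBox matches the mm dimensions, user units are millimetres directly. The only transform is the Y-flip y_m = 182.725 − y_svg.

Shape 1 is a line segment drawn with `<path>`. Its stroke #008000 means cut at S797, F942. After flipping Y the toolpath is (43.648,56.510) → (131.681,37.940).

Shape 2 is a quadratic bezier drawn with `<path>`. Its stroke #008000 means cut at S797, F942. After flipping Y the toolpath is (88.188,81.834) → (99.597,75.492) → (103.620,74.964) → (100.258,80.250) → (89.511,91.349).

Shape 3 is a quadratic bezier drawn with `<path>`. Its stroke #008000 means cut at S797, F942. After flipping Y the toolpath is (80.963,56.705) → (98.780,57.794) → (108.411,54.343) → (109.856,46.353) → (103.116,33.822).

Shape 4 is a open polyline drawn with `<path>`. Its stroke #ff8800 means score at S637, F1893. After flipping Y the toolpath is (77.867,59.917) → (75.907,116.763) → (101.955,124.916) → (83.523,170.587) → (92.425,117.505) → (28.530,76.247).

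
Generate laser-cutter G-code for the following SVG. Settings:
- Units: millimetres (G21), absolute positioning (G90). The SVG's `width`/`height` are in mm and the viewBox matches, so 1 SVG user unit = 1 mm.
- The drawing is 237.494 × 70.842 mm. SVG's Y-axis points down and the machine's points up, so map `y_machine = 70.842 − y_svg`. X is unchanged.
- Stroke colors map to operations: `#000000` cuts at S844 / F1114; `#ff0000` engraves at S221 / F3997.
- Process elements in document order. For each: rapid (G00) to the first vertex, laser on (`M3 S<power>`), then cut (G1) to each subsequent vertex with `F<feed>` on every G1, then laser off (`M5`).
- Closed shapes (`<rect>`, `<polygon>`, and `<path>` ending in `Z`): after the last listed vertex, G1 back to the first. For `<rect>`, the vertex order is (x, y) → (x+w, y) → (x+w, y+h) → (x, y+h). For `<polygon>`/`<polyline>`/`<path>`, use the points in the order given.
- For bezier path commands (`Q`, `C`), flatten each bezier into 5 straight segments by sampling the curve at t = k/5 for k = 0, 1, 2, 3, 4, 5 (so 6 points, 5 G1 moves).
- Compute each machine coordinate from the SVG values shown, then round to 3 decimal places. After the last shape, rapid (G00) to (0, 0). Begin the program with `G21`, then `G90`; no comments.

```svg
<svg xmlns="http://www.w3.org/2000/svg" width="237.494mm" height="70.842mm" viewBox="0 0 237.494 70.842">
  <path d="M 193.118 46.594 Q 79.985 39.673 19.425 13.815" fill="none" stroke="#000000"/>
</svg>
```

1 u = 1 mm; y_m = 70.842 − y.

[1] `<path>` quadratic bezier, #000000→cut S844 F1114: (193.118,24.248) → (149.968,27.774) → (111.023,32.815) → (76.285,39.371) → (45.752,47.441) → (19.425,57.027)

G21
G90
G00 X193.118 Y24.248
M3 S844
G1 X149.968 Y27.774 F1114
G1 X111.023 Y32.815 F1114
G1 X76.285 Y39.371 F1114
G1 X45.752 Y47.441 F1114
G1 X19.425 Y57.027 F1114
M5
G00 X0.000 Y0.000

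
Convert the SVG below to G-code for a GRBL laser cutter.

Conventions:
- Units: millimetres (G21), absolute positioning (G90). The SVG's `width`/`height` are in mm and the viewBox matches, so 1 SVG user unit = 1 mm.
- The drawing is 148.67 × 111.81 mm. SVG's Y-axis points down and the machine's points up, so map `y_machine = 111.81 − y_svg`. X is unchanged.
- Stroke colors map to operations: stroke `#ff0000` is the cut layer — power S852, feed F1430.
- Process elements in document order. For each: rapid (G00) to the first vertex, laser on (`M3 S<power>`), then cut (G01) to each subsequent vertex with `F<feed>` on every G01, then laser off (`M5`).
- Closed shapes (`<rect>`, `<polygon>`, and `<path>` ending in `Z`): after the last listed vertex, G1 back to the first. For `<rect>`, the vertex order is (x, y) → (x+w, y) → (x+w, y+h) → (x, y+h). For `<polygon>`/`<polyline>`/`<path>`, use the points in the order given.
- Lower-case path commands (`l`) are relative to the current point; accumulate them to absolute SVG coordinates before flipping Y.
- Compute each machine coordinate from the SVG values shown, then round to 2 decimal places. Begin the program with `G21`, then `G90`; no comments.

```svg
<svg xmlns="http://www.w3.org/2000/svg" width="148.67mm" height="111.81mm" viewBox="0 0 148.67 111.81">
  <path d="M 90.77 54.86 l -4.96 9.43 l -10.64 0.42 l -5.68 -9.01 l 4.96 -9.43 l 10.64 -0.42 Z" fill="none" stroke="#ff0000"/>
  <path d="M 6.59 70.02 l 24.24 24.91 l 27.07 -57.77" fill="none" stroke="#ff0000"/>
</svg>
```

G21
G90
G00 X90.77 Y56.95
M3 S852
G01 X85.81 Y47.52 F1430
G01 X75.17 Y47.10 F1430
G01 X69.49 Y56.11 F1430
G01 X74.45 Y65.54 F1430
G01 X85.09 Y65.96 F1430
G01 X90.77 Y56.95 F1430
M5
G00 X6.59 Y41.79
M3 S852
G01 X30.83 Y16.88 F1430
G01 X57.90 Y74.65 F1430
M5

viewBox `0 0 148.67 111.81` with mm width/height → 1 unit = 1 mm. Flip: y_m = 111.81 − y_svg.

**Shape 1** — `<path>` regular polygon, stroke `#ff0000` → cut (S852, F1430). Machine vertices: (90.77,56.95) → (85.81,47.52) → (75.17,47.10) → (69.49,56.11) → (74.45,65.54) → (85.09,65.96) → (90.77,56.95). Closed: final G1 returns to the first vertex.

**Shape 2** — `<path>` open polyline, stroke `#ff0000` → cut (S852, F1430). Machine vertices: (6.59,41.79) → (30.83,16.88) → (57.90,74.65). Open path.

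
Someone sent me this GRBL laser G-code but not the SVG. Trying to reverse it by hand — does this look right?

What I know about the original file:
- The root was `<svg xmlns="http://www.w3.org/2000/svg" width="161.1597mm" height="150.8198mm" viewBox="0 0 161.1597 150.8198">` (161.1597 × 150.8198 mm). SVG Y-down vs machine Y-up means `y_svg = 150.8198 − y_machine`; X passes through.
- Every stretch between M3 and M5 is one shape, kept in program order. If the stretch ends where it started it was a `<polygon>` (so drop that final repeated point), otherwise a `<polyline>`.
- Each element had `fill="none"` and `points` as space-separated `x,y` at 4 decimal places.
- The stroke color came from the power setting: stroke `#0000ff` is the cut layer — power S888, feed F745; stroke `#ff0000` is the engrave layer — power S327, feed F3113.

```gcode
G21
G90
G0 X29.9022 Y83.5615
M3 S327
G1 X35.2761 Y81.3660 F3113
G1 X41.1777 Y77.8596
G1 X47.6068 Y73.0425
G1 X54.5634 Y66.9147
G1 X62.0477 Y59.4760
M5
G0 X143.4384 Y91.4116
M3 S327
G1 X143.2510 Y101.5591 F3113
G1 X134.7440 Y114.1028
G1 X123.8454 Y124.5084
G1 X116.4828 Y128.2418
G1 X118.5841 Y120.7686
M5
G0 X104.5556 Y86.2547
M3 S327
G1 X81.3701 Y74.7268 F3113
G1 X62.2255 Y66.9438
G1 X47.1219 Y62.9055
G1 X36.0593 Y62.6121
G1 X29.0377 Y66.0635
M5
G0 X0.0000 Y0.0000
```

Each laser-on run becomes one SVG element. Flip Y back into SVG space with y_svg = 150.8198 − y_machine. Every run uses S327, so all elements get stroke `#ff0000` (engrave).

Run 1: The run is open, so emit a `<polyline>` with points (Y-flipped): 29.9022,67.2583 35.2761,69.4538 41.1777,72.9602 47.6068,77.7773 54.5634,83.9051 62.0477,91.3438.

Run 2: The run is open, so emit a `<polyline>` with points (Y-flipped): 143.4384,59.4082 143.2510,49.2607 134.7440,36.7170 123.8454,26.3114 116.4828,22.5780 118.5841,30.0512.

Run 3: The run is open, so emit a `<polyline>` with points (Y-flipped): 104.5556,64.5651 81.3701,76.0930 62.2255,83.8760 47.1219,87.9143 36.0593,88.2077 29.0377,84.7563.

<svg xmlns="http://www.w3.org/2000/svg" width="161.1597mm" height="150.8198mm" viewBox="0 0 161.1597 150.8198">
  <polyline points="29.9022,67.2583 35.2761,69.4538 41.1777,72.9602 47.6068,77.7773 54.5634,83.9051 62.0477,91.3438" fill="none" stroke="#ff0000"/>
  <polyline points="143.4384,59.4082 143.2510,49.2607 134.7440,36.7170 123.8454,26.3114 116.4828,22.5780 118.5841,30.0512" fill="none" stroke="#ff0000"/>
  <polyline points="104.5556,64.5651 81.3701,76.0930 62.2255,83.8760 47.1219,87.9143 36.0593,88.2077 29.0377,84.7563" fill="none" stroke="#ff0000"/>
</svg>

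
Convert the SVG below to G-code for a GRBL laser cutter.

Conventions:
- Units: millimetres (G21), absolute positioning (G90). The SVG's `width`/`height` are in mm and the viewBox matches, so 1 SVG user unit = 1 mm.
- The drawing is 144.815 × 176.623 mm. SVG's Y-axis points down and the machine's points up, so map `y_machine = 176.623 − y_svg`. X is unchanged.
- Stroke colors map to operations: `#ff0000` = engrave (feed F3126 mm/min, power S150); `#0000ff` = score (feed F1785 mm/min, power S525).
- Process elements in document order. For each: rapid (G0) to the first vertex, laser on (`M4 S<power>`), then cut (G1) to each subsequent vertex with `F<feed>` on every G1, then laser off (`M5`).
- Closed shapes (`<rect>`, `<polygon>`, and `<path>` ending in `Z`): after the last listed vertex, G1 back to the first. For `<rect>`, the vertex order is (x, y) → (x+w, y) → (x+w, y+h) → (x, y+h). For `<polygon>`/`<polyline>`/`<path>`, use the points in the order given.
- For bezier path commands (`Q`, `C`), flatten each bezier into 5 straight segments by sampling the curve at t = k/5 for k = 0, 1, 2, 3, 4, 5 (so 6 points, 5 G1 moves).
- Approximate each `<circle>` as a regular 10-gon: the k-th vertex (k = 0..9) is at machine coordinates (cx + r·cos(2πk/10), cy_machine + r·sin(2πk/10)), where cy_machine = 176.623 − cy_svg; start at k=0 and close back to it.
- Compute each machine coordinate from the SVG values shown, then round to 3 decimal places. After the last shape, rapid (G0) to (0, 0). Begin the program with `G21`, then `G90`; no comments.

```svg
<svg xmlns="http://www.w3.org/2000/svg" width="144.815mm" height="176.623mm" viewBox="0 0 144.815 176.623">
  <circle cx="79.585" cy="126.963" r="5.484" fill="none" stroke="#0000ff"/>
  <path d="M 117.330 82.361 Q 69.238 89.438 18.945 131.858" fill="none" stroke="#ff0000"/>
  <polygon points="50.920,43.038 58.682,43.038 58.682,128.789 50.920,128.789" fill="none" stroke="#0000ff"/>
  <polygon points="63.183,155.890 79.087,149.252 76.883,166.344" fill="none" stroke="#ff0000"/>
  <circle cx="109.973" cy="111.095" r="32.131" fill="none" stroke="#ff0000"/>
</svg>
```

viewBox `0 0 144.815 176.623` with mm width/height → 1 unit = 1 mm. Flip: y_m = 176.623 − y_svg.

**Shape 1** — `<circle>` circle, stroke `#0000ff` → score (S525, F1785). Machine vertices: (85.069,49.660) → (84.022,52.883) → (81.280,54.876) → (77.890,54.876) → (75.148,52.883) → (74.101,49.660) → (75.148,46.437) → (77.890,44.444) → (81.280,44.444) → (84.022,46.437) → (85.069,49.660). Closed: final G1 returns to the first vertex.

**Shape 2** — `<path>` quadratic bezier, stroke `#ff0000` → engrave (S150, F3126). Control points (SVG): P0=(117.330,82.361), P1=(69.238,89.438), P2=(18.945,131.858); sampled at t=k/5. Machine vertices: (117.330,94.262) → (98.005,90.017) → (78.504,82.946) → (58.827,73.046) → (38.974,60.319) → (18.945,44.765). Open path.

**Shape 3** — `<polygon>` rectangle, stroke `#0000ff` → score (S525, F1785). Machine vertices: (50.920,133.585) → (58.682,133.585) → (58.682,47.834) → (50.920,47.834) → (50.920,133.585). Closed: final G1 returns to the first vertex.

**Shape 4** — `<polygon>` regular polygon, stroke `#ff0000` → engrave (S150, F3126). Machine vertices: (63.183,20.733) → (79.087,27.371) → (76.883,10.279) → (63.183,20.733). Closed: final G1 returns to the first vertex.

**Shape 5** — `<circle>` circle, stroke `#ff0000` → engrave (S150, F3126). Machine vertices: (142.104,65.528) → (135.968,84.414) → (119.902,96.086) → (100.044,96.086) → (83.978,84.414) → (77.842,65.528) → (83.978,46.642) → (100.044,34.970) → (119.902,34.970) → (135.968,46.642) → (142.104,65.528). Closed: final G1 returns to the first vertex.

G21
G90
G0 X85.069 Y49.660
M4 S525
G1 X84.022 Y52.883 F1785
G1 X81.280 Y54.876 F1785
G1 X77.890 Y54.876 F1785
G1 X75.148 Y52.883 F1785
G1 X74.101 Y49.660 F1785
G1 X75.148 Y46.437 F1785
G1 X77.890 Y44.444 F1785
G1 X81.280 Y44.444 F1785
G1 X84.022 Y46.437 F1785
G1 X85.069 Y49.660 F1785
M5
G0 X117.330 Y94.262
M4 S150
G1 X98.005 Y90.017 F3126
G1 X78.504 Y82.946 F3126
G1 X58.827 Y73.046 F3126
G1 X38.974 Y60.319 F3126
G1 X18.945 Y44.765 F3126
M5
G0 X50.920 Y133.585
M4 S525
G1 X58.682 Y133.585 F1785
G1 X58.682 Y47.834 F1785
G1 X50.920 Y47.834 F1785
G1 X50.920 Y133.585 F1785
M5
G0 X63.183 Y20.733
M4 S150
G1 X79.087 Y27.371 F3126
G1 X76.883 Y10.279 F3126
G1 X63.183 Y20.733 F3126
M5
G0 X142.104 Y65.528
M4 S150
G1 X135.968 Y84.414 F3126
G1 X119.902 Y96.086 F3126
G1 X100.044 Y96.086 F3126
G1 X83.978 Y84.414 F3126
G1 X77.842 Y65.528 F3126
G1 X83.978 Y46.642 F3126
G1 X100.044 Y34.970 F3126
G1 X119.902 Y34.970 F3126
G1 X135.968 Y46.642 F3126
G1 X142.104 Y65.528 F3126
M5
G0 X0.000 Y0.000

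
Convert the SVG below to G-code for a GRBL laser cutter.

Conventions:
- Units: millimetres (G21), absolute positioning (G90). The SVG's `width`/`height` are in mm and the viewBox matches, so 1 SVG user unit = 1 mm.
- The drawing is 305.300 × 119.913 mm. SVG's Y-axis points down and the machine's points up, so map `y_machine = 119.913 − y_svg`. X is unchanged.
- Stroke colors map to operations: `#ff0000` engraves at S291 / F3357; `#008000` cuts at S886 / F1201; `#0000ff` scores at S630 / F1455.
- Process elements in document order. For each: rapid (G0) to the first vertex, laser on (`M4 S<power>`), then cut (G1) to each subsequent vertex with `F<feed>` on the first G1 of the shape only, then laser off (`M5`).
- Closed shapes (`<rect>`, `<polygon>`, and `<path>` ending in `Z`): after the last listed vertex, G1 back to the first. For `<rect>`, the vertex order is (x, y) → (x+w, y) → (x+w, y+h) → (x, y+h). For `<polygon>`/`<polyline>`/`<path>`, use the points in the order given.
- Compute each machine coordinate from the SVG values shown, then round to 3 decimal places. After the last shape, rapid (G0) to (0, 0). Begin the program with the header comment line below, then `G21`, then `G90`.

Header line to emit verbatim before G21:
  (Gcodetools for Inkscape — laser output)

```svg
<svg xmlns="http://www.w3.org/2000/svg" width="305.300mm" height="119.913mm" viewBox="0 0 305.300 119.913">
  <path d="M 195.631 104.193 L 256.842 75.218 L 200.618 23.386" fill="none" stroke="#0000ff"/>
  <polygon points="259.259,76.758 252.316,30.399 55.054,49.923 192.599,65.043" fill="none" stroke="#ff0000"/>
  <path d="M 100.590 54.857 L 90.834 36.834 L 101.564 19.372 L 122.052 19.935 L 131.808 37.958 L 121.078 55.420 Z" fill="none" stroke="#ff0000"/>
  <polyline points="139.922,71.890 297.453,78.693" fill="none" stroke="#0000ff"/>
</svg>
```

Since the viewBox matches the mm dimensions, user units are millimetres directly. The only transform is the Y-flip y_m = 119.913 − y_svg.

Shape 1 is a open polyline drawn with `<path>`. Its stroke #0000ff means score at S630, F1455. After flipping Y the toolpath is (195.631,15.720) → (256.842,44.695) → (200.618,96.527).

Shape 2 is a closed polygon drawn with `<polygon>`. Its stroke #ff0000 means engrave at S291, F3357. After flipping Y the toolpath is (259.259,43.155) → (252.316,89.514) → (55.054,69.990) → (192.599,54.870) → (259.259,43.155), returning to the start.

Shape 3 is a regular polygon drawn with `<path>`. Its stroke #ff0000 means engrave at S291, F3357. After flipping Y the toolpath is (100.590,65.056) → (90.834,83.079) → (101.564,100.541) → (122.052,99.978) → (131.808,81.955) → (121.078,64.493) → (100.590,65.056), returning to the start.

Shape 4 is a line segment drawn with `<polyline>`. Its stroke #0000ff means score at S630, F1455. After flipping Y the toolpath is (139.922,48.023) → (297.453,41.220).

(Gcodetools for Inkscape — laser output)
G21
G90
G0 X195.631 Y15.720
M4 S630
G1 X256.842 Y44.695 F1455
G1 X200.618 Y96.527
M5
G0 X259.259 Y43.155
M4 S291
G1 X252.316 Y89.514 F3357
G1 X55.054 Y69.990
G1 X192.599 Y54.870
G1 X259.259 Y43.155
M5
G0 X100.590 Y65.056
M4 S291
G1 X90.834 Y83.079 F3357
G1 X101.564 Y100.541
G1 X122.052 Y99.978
G1 X131.808 Y81.955
G1 X121.078 Y64.493
G1 X100.590 Y65.056
M5
G0 X139.922 Y48.023
M4 S630
G1 X297.453 Y41.220 F1455
M5
G0 X0.000 Y0.000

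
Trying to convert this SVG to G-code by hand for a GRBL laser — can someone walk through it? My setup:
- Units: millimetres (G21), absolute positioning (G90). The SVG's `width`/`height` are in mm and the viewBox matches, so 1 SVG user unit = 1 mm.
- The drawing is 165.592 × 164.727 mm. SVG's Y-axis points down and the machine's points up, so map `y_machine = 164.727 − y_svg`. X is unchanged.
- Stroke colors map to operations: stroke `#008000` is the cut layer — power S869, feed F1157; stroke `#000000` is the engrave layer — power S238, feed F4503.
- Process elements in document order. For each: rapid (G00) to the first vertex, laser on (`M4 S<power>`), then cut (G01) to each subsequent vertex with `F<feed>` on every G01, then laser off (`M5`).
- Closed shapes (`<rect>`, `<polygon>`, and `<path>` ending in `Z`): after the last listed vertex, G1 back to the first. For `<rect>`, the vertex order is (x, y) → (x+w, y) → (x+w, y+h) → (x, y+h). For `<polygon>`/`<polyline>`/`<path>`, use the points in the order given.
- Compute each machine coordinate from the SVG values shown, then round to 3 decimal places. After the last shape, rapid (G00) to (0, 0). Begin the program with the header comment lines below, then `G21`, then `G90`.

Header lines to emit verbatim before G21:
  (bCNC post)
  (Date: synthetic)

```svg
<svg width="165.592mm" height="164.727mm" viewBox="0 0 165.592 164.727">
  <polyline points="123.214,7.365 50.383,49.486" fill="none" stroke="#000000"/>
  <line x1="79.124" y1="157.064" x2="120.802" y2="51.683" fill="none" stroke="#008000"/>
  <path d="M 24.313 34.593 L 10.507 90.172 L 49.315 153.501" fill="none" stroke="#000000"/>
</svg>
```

viewBox `0 0 165.592 164.727` with mm width/height → 1 unit = 1 mm. Flip: y_m = 164.727 − y_svg.

**Shape 1** — `<polyline>` line segment, stroke `#000000` → engrave (S238, F4503). Machine vertices: (123.214,157.362) → (50.383,115.241). Open path.

**Shape 2** — `<line>` line segment, stroke `#008000` → cut (S869, F1157). Machine vertices: (79.124,7.663) → (120.802,113.044). Open path.

**Shape 3** — `<path>` open polyline, stroke `#000000` → engrave (S238, F4503). Machine vertices: (24.313,130.134) → (10.507,74.555) → (49.315,11.226). Open path.

(bCNC post)
(Date: synthetic)
G21
G90
G00 X123.214 Y157.362
M4 S238
G01 X50.383 Y115.241 F4503
M5
G00 X79.124 Y7.663
M4 S869
G01 X120.802 Y113.044 F1157
M5
G00 X24.313 Y130.134
M4 S238
G01 X10.507 Y74.555 F4503
G01 X49.315 Y11.226 F4503
M5
G00 X0.000 Y0.000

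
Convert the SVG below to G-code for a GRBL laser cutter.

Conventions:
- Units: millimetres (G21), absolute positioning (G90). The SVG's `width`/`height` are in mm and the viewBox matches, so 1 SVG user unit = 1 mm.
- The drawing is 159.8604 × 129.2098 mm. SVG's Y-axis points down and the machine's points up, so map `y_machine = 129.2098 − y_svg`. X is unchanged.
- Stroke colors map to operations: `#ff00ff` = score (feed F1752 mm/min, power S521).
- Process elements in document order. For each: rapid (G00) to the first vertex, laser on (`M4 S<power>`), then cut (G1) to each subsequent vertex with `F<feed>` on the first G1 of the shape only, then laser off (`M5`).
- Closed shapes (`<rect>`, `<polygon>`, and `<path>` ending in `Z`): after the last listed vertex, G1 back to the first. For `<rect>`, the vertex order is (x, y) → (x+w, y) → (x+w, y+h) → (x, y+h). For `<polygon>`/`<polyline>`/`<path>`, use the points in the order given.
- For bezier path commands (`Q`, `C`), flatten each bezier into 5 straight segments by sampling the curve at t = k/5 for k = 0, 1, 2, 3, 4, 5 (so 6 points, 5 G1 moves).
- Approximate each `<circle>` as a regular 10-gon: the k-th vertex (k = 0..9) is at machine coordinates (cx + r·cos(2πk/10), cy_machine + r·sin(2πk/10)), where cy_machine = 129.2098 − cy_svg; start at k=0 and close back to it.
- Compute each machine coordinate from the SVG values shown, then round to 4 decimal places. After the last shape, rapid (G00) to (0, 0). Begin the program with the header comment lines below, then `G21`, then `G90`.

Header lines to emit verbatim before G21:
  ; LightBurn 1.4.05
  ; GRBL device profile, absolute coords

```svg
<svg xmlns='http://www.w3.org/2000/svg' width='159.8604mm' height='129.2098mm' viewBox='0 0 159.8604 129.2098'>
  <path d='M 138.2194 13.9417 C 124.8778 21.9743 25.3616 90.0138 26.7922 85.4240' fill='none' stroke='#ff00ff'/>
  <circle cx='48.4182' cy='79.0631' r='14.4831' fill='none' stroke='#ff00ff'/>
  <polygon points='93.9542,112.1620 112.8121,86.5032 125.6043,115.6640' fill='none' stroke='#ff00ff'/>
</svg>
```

; LightBurn 1.4.05
; GRBL device profile, absolute coords
G21
G90
G00 X138.2194 Y115.2681
M4 S521
G1 X121.3705 Y104.3088 F1752
G1 X92.8214 Y85.3144
G1 X61.5542 Y64.6514
G1 X36.5505 Y48.6863
G1 X26.7922 Y43.7858
M5
G00 X62.9013 Y50.1467
M4 S521
G1 X60.1353 Y58.6597 F1752
G1 X52.8937 Y63.9209
G1 X43.9427 Y63.9209
G1 X36.7011 Y58.6597
G1 X33.9351 Y50.1467
G1 X36.7011 Y41.6337
G1 X43.9427 Y36.3725
G1 X52.8937 Y36.3725
G1 X60.1353 Y41.6337
G1 X62.9013 Y50.1467
M5
G00 X93.9542 Y17.0478
M4 S521
G1 X112.8121 Y42.7066 F1752
G1 X125.6043 Y13.5458
G1 X93.9542 Y17.0478
M5
G00 X0.0000 Y0.0000

viewBox `0 0 159.8604 129.2098` with mm width/height → 1 unit = 1 mm. Flip: y_m = 129.2098 − y_svg.

**Shape 1** — `<path>` cubic bezier, stroke `#ff00ff` → score (S521, F1752). Control points (SVG): P0=(138.2194,13.9417), P1=(124.8778,21.9743), P2=(25.3616,90.0138), P3=(26.7922,85.4240); sampled at t=k/5. Machine vertices: (138.2194,115.2681) → (121.3705,104.3088) → (92.8214,85.3144) → (61.5542,64.6514) → (36.5505,48.6863) → (26.7922,43.7858). Open path.

**Shape 2** — `<circle>` circle, stroke `#ff00ff` → score (S521, F1752). Machine vertices: (62.9013,50.1467) → (60.1353,58.6597) → (52.8937,63.9209) → (43.9427,63.9209) → (36.7011,58.6597) → (33.9351,50.1467) → (36.7011,41.6337) → (43.9427,36.3725) → (52.8937,36.3725) → (60.1353,41.6337) → (62.9013,50.1467). Closed: final G1 returns to the first vertex.

**Shape 3** — `<polygon>` regular polygon, stroke `#ff00ff` → score (S521, F1752). Machine vertices: (93.9542,17.0478) → (112.8121,42.7066) → (125.6043,13.5458) → (93.9542,17.0478). Closed: final G1 returns to the first vertex.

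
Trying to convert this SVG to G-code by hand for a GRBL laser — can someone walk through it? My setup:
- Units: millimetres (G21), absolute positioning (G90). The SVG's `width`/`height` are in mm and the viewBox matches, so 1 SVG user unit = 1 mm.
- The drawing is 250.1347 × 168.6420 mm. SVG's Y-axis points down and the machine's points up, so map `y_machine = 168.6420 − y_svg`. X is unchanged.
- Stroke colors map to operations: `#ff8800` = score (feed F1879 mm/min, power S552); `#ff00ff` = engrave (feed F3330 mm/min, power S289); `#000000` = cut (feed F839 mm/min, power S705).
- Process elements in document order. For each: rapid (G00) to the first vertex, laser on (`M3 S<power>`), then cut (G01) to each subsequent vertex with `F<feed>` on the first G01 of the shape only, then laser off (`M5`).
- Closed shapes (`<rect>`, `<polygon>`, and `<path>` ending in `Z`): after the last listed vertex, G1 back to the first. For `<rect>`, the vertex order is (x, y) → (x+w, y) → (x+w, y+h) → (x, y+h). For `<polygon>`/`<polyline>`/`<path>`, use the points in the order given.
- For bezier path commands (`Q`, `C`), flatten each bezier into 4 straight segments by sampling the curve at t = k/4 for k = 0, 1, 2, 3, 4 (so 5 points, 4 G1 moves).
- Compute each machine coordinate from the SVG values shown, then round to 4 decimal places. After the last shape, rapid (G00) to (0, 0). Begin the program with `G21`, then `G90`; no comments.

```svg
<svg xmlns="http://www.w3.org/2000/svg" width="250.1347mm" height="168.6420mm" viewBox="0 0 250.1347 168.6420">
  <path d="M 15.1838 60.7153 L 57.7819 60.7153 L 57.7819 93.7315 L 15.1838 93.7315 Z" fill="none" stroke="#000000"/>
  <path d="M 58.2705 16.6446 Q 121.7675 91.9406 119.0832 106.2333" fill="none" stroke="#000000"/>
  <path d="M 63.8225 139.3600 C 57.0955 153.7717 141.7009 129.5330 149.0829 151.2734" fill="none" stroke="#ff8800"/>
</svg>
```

G21
G90
G00 X15.1838 Y107.9267
M3 S705
G01 X57.7819 Y107.9267 F839
G01 X57.7819 Y74.9105
G01 X15.1838 Y74.9105
G01 X15.1838 Y107.9267
M5
G00 X58.2705 Y151.9974
M3 S705
G01 X85.8827 Y118.1621 F839
G01 X105.2222 Y91.9522
G01 X116.2890 Y73.3678
G01 X119.0832 Y62.4087
M5
G00 X63.8225 Y29.2820
M3 S552
G01 X73.2684 Y24.3978 F1879
G01 X101.1618 Y26.0736
G01 X131.7007 Y26.3752
G01 X149.0829 Y17.3686
M5
G00 X0.0000 Y0.0000

1 u = 1 mm; y_m = 168.6420 − y.

[1] `<path>` rectangle, #000000→cut S705 F839: (15.1838,107.9267) → (57.7819,107.9267) → (57.7819,74.9105) → (15.1838,74.9105) → (15.1838,107.9267) (closed)

[2] `<path>` quadratic bezier, #000000→cut S705 F839: (58.2705,151.9974) → (85.8827,118.1621) → (105.2222,91.9522) → (116.2890,73.3678) → (119.0832,62.4087)

[3] `<path>` cubic bezier, #ff8800→score S552 F1879: (63.8225,29.2820) → (73.2684,24.3978) → (101.1618,26.0736) → (131.7007,26.3752) → (149.0829,17.3686)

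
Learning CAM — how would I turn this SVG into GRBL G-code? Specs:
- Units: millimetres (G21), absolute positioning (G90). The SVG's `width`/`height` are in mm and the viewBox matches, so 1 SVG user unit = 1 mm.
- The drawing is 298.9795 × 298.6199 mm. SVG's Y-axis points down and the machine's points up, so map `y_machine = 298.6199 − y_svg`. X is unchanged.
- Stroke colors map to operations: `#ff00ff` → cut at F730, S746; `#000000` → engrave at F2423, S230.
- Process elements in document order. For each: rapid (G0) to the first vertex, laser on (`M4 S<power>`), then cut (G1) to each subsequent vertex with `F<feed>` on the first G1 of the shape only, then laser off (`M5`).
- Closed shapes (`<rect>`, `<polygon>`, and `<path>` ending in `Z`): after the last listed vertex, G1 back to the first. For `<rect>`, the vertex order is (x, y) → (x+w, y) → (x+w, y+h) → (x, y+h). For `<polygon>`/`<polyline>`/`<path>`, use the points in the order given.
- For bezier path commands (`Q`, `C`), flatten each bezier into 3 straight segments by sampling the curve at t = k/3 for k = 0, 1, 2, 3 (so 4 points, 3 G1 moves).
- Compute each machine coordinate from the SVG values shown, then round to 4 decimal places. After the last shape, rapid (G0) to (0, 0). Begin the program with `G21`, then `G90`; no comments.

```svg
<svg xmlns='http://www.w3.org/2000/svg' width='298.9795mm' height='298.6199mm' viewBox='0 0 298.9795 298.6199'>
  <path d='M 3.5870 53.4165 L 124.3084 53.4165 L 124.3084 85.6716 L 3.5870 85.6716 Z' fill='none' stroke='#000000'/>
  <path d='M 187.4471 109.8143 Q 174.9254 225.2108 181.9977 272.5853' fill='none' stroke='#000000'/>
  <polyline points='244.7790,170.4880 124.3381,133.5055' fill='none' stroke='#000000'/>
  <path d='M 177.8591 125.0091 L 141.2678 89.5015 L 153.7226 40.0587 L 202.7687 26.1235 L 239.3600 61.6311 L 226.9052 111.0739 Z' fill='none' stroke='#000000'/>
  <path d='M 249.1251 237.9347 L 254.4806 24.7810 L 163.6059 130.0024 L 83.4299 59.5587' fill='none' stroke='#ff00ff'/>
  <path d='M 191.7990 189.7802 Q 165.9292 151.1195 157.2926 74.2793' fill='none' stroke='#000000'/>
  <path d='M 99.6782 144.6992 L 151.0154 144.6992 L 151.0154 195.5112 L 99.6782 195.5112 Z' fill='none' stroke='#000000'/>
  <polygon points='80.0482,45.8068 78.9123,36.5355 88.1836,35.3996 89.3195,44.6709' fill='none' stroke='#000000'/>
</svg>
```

G21
G90
G0 X3.5870 Y245.2034
M4 S230
G1 X124.3084 Y245.2034 F2423
G1 X124.3084 Y212.9483
G1 X3.5870 Y212.9483
G1 X3.5870 Y245.2034
M5
G0 X187.4471 Y188.8056
M4 S230
G1 X181.2764 Y119.4326 F2423
G1 X179.4599 Y65.1756
G1 X181.9977 Y26.0346
M5
G0 X244.7790 Y128.1319
M4 S230
G1 X124.3381 Y165.1144 F2423
M5
G0 X177.8591 Y173.6108
M4 S230
G1 X141.2678 Y209.1184 F2423
G1 X153.7226 Y258.5612
G1 X202.7687 Y272.4964
G1 X239.3600 Y236.9888
G1 X226.9052 Y187.5460
G1 X177.8591 Y173.6108
M5
G0 X249.1251 Y60.6852
M4 S746
G1 X254.4806 Y273.8389 F730
G1 X163.6059 Y168.6175
G1 X83.4299 Y239.0612
M5
G0 X191.7990 Y108.8397
M4 S230
G1 X176.4673 Y138.8557 F2423
G1 X164.9651 Y177.3560
G1 X157.2926 Y224.3406
M5
G0 X99.6782 Y153.9207
M4 S230
G1 X151.0154 Y153.9207 F2423
G1 X151.0154 Y103.1087
G1 X99.6782 Y103.1087
G1 X99.6782 Y153.9207
M5
G0 X80.0482 Y252.8131
M4 S230
G1 X78.9123 Y262.0844 F2423
G1 X88.1836 Y263.2203
G1 X89.3195 Y253.9490
G1 X80.0482 Y252.8131
M5
G0 X0.0000 Y0.0000

viewBox `0 0 298.9795 298.6199` with mm width/height → 1 unit = 1 mm. Flip: y_m = 298.6199 − y_svg.

**Shape 1** — `<path>` rectangle, stroke `#000000` → engrave (S230, F2423). Machine vertices: (3.5870,245.2034) → (124.3084,245.2034) → (124.3084,212.9483) → (3.5870,212.9483) → (3.5870,245.2034). Closed: final G1 returns to the first vertex.

**Shape 2** — `<path>` quadratic bezier, stroke `#000000` → engrave (S230, F2423). Control points (SVG): P0=(187.4471,109.8143), P1=(174.9254,225.2108), P2=(181.9977,272.5853); sampled at t=k/3. Machine vertices: (187.4471,188.8056) → (181.2764,119.4326) → (179.4599,65.1756) → (181.9977,26.0346). Open path.

**Shape 3** — `<polyline>` line segment, stroke `#000000` → engrave (S230, F2423). Machine vertices: (244.7790,128.1319) → (124.3381,165.1144). Open path.

**Shape 4** — `<path>` regular polygon, stroke `#000000` → engrave (S230, F2423). Machine vertices: (177.8591,173.6108) → (141.2678,209.1184) → (153.7226,258.5612) → (202.7687,272.4964) → (239.3600,236.9888) → (226.9052,187.5460) → (177.8591,173.6108). Closed: final G1 returns to the first vertex.

**Shape 5** — `<path>` open polyline, stroke `#ff00ff` → cut (S746, F730). Machine vertices: (249.1251,60.6852) → (254.4806,273.8389) → (163.6059,168.6175) → (83.4299,239.0612). Open path.

**Shape 6** — `<path>` quadratic bezier, stroke `#000000` → engrave (S230, F2423). Control points (SVG): P0=(191.7990,189.7802), P1=(165.9292,151.1195), P2=(157.2926,74.2793); sampled at t=k/3. Machine vertices: (191.7990,108.8397) → (176.4673,138.8557) → (164.9651,177.3560) → (157.2926,224.3406). Open path.

**Shape 7** — `<path>` rectangle, stroke `#000000` → engrave (S230, F2423). Machine vertices: (99.6782,153.9207) → (151.0154,153.9207) → (151.0154,103.1087) → (99.6782,103.1087) → (99.6782,153.9207). Closed: final G1 returns to the first vertex.

**Shape 8** — `<polygon>` regular polygon, stroke `#000000` → engrave (S230, F2423). Machine vertices: (80.0482,252.8131) → (78.9123,262.0844) → (88.1836,263.2203) → (89.3195,253.9490) → (80.0482,252.8131). Closed: final G1 returns to the first vertex.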